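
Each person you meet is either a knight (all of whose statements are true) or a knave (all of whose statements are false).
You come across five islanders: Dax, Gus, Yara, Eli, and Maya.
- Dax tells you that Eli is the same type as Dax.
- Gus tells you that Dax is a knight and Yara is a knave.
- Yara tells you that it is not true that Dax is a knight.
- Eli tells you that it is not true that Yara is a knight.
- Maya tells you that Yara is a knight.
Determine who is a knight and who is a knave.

Dax is a knight, Gus is a knight, Yara is a knave, Eli is a knight, and Maya is a knave.

Suppose Dax is a knave. Then Dax's statement "Eli is the same type as Dax" would have to be false. Checking the 16 ways to assign the others, none is consistent with every speaker.
(For instance, with Gus=knight, Yara=knave, Eli=knight, Maya=knave, Gus's claim "Dax is a knight and Yara is a knave" comes out false where it would need to be true.)
So Dax must be a knight, making "Eli is the same type as Dax" true. Taking Dax=knight, Gus=knight, Yara=knave, Eli=knight, Maya=knave, each remaining statement checks out:
  Gus (knight): "Dax is a knight and Yara is a knave" — true. ✓
  Yara (knave): "it is not true that Dax is a knight" — false. ✓
  Eli (knight): "it is not true that Yara is a knight" — true. ✓
  Maya (knave): "Yara is a knight" — false. ✓
This is the unique consistent assignment.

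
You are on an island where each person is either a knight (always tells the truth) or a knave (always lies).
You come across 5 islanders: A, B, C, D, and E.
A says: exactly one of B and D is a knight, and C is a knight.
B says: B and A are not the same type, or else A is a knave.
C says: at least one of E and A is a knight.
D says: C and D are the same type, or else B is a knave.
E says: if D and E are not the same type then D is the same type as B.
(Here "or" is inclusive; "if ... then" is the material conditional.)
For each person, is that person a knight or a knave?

Knights: B, C, D, and E. Knaves: A.

Suppose A is a knight. Then A's statement "exactly one of B and D is a knight, and C is a knight" would have to be true. Checking the 16 ways to assign the others, none is consistent with every speaker.
(For instance, with B=knight, C=knight, D=knight, E=knight, A's claim "exactly one of B and D is a knight, and C is a knight" comes out false where it would need to be true.)
So A must be a knave, making "exactly one of B and D is a knight, and C is a knight" false. Taking A=knave, B=knight, C=knight, D=knight, E=knight, each remaining statement checks out:
  B (knight): "B and A are not the same type, or else A is a knave" — true. ✓
  C (knight): "at least one of E and A is a knight" — true. ✓
  D (knight): "C and D are the same type, or else B is a knave" — true. ✓
  E (knight): "if D and E are not the same type then D is the same type as B" — true. ✓
This is the unique consistent assignment.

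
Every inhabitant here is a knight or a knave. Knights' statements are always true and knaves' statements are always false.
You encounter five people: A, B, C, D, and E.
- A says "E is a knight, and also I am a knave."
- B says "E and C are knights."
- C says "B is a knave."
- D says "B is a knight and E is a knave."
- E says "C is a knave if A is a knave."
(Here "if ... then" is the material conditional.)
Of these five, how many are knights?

The unique consistent assignment is A=knave, B=knave, C=knight, D=knave, E=knave.
That has 1 knight.

1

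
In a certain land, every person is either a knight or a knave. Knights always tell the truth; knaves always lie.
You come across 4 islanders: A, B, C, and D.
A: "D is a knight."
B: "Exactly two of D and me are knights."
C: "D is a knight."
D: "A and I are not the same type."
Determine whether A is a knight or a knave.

A is a knave.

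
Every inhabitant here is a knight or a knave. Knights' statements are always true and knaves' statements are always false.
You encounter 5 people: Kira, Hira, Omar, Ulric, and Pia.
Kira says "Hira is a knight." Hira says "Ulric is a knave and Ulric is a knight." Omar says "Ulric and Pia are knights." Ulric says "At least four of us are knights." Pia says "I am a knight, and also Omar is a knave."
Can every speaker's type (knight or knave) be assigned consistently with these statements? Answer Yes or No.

One consistent assignment: Kira=knave, Hira=knave, Omar=knave, Ulric=knave, Pia=knight.

Yes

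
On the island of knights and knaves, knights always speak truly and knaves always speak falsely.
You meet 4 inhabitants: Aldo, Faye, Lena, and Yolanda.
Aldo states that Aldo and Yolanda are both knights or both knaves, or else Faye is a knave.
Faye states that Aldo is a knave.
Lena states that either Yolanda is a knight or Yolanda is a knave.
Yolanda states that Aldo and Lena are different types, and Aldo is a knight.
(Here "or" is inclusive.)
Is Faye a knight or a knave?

Faye is a knave.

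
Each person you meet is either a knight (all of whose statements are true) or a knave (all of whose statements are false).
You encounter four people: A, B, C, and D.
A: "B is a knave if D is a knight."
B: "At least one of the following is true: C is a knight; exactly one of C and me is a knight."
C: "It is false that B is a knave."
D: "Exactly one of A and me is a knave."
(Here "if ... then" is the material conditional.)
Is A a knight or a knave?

A is a knave.

Consistent assignments: {A=knave, B=knight, C=knight, D=knight}
In every consistent assignment, A is a knave.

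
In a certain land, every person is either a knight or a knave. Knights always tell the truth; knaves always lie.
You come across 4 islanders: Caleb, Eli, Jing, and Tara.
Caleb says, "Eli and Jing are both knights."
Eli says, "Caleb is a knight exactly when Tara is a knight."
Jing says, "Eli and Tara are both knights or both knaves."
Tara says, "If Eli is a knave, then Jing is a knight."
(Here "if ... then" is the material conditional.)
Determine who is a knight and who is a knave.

Caleb is a knight, Eli is a knight, Jing is a knight, and Tara is a knight.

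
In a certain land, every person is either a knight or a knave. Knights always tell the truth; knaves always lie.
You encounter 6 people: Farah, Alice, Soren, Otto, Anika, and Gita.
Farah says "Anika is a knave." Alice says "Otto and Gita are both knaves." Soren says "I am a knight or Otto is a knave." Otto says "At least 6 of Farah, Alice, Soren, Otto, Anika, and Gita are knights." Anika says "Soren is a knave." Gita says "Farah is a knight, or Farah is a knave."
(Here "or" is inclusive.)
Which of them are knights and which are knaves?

Farah is a knight, Alice is a knave, Soren is a knight, Otto is a knave, Anika is a knave, and Gita is a knight.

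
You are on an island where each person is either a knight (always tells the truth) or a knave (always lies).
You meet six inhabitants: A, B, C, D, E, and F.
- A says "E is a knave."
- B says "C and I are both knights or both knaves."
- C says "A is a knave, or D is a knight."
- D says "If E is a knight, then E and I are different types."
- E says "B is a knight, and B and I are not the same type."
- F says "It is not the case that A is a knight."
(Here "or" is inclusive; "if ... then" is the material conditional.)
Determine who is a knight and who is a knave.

A is a knight, so "E is a knave" must be True — and it is.
B is a knave, and the claim "C and I are both knights or both knaves" is indeed False.
C is a knight, so "A is a knave, or D is a knight" must be True — and it is.
D is a knight, so "if E is a knight, then E and I are different types" must be True — and it is.
E is a knave, and the claim "B is a knight, and B and I are not the same type" is indeed False.
F is a knave, and the claim "it is not the case that A is a knight" is indeed False.

A is a knight, B is a knave, C is a knight, D is a knight, E is a knave, and F is a knave.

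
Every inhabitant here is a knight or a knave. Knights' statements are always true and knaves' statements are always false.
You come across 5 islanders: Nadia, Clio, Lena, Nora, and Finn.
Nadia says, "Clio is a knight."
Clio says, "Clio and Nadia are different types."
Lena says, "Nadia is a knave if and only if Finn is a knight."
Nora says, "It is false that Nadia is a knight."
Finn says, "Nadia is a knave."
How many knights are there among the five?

3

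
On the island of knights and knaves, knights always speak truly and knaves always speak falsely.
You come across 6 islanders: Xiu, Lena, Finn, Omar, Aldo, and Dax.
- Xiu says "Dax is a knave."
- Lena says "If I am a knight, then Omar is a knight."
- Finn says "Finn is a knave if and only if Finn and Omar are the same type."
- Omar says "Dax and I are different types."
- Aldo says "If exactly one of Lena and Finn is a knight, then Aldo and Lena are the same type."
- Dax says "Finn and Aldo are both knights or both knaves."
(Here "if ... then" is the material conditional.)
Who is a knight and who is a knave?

Xiu is a knight, and the claim "Dax is a knave" is indeed true.
Since Lena is a knight, "if I am a knight, then Omar is a knight" needs to be true, which holds.
Finn (knave): "Finn is a knave if and only if Finn and Omar are the same type" — false. ✓
Omar is a knight, and the claim "Dax and I are different types" is indeed true.
Since Aldo is a knight, "if exactly one of Lena and Finn is a knight, then Aldo and Lena are the same type" needs to be true, which holds.
Dax is a knave, so "Finn and Aldo are both knights or both knaves" must be false — and it is.

Xiu is a knight, Lena is a knight, Finn is a knave, Omar is a knight, Aldo is a knight, and Dax is a knave.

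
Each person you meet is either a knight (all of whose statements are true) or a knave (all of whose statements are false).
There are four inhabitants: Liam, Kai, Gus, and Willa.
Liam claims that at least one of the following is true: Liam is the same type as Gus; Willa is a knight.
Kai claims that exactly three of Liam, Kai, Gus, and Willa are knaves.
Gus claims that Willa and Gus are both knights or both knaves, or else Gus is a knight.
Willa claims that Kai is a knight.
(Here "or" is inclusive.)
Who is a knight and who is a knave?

Knights: Liam and Gus. Knaves: Kai and Willa.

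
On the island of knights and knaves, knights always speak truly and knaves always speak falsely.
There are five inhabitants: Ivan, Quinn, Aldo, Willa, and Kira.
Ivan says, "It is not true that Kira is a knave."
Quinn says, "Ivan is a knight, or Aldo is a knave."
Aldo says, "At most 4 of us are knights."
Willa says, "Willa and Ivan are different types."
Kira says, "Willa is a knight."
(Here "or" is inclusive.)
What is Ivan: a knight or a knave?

Ivan is a knave.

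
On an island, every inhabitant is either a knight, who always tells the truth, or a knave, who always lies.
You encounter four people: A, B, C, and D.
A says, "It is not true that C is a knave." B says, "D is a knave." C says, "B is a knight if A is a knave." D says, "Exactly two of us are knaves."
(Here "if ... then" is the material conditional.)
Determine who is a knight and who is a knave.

Knights: A, B, and C. Knaves: D.

A is a knight, and the claim "it is not true that C is a knave" is indeed True.
Since B is a knight, "D is a knave" needs to be True, which holds.
C is a knight, so "B is a knight if A is a knave" must be True — and it is.
D (knave): "exactly two of us are knaves" — false. ✓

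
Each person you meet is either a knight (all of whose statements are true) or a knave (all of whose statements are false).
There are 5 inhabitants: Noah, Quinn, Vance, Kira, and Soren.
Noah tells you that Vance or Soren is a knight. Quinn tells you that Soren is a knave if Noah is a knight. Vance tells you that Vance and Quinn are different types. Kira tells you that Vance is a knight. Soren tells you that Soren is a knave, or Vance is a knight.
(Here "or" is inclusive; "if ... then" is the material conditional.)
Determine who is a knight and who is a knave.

Noah is a knight, Quinn is a knave, Vance is a knight, Kira is a knight, and Soren is a knight.

Suppose Noah is a knave. Then Noah's statement "Vance or Soren is a knight" would have to be false. Checking the 16 ways to assign the others, none is consistent with every speaker.
(For instance, with Quinn=knave, Vance=knight, Kira=knight, Soren=knight, Noah's claim "Vance or Soren is a knight" comes out true where it would need to be false.)
So Noah must be a knight, making "Vance or Soren is a knight" true. Taking Noah=knight, Quinn=knave, Vance=knight, Kira=knight, Soren=knight, each remaining statement checks out:
  Quinn (knave): "Soren is a knave if Noah is a knight" — false. ✓
  Vance (knight): "Vance and Quinn are different types" — true. ✓
  Kira (knight): "Vance is a knight" — true. ✓
  Soren (knight): "Soren is a knave, or Vance is a knight" — true. ✓
This is the unique consistent assignment.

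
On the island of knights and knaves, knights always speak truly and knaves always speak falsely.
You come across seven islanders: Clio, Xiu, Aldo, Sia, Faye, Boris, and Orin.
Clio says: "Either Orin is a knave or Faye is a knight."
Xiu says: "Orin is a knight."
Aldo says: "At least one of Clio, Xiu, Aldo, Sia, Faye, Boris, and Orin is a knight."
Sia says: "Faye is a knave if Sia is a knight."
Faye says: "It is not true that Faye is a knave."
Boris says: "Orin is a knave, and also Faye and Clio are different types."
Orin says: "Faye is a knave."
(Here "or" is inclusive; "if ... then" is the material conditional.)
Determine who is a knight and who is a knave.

Clio is a knave, so "either Orin is a knave or Faye is a knight" must be False — and it is.
Since Xiu is a knight, "Orin is a knight" needs to be True, which holds.
Aldo (knight): "at least one of Clio, Xiu, Aldo, Sia, Faye, Boris, and Orin is a knight" — True. ✓
Sia is a knight, so "Faye is a knave if Sia is a knight" must be True — and it is.
Faye is a knave; "it is not true that Faye is a knave" is False, as required.
Since Boris is a knave, "Orin is a knave, and also Faye and Clio are different types" needs to be False, which holds.
Orin is a knight; "Faye is a knave" is True, as required.

Clio is a knave, Xiu is a knight, Aldo is a knight, Sia is a knight, Faye is a knave, Boris is a knave, and Orin is a knight.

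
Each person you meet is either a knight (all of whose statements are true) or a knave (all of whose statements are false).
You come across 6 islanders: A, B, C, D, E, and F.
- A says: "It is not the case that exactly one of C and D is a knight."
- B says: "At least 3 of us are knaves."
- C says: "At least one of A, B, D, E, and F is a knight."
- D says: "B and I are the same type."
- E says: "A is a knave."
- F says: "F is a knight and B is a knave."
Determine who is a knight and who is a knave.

Knights: B, C, and E. Knaves: A, D, and F.

A (knave): "it is not the case that exactly one of C and D is a knight" — false. ✓
Since B is a knight, "at least 3 of us are knaves" needs to be True, which holds.
C is a knight; "at least one of A, B, D, E, and F is a knight" is True, as required.
D (knave): "B and I are the same type" — false. ✓
E is a knight, so "A is a knave" must be True — and it is.
Since F is a knave, "F is a knight and B is a knave" needs to be false, which holds.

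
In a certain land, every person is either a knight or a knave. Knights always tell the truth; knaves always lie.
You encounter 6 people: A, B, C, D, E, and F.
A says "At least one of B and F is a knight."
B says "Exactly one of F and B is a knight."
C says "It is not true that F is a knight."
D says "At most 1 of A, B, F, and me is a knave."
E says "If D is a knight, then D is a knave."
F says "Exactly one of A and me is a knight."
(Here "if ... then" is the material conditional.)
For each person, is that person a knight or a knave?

A is a knave, B is a knave, C is a knight, D is a knave, E is a knight, and F is a knave.

As a knave, A's statement "at least one of B and F is a knight" should be false; it is.
B is a knave, so "exactly one of F and B is a knight" must be false — and it is.
C (knight): "it is not true that F is a knight" — true. ✓
D is a knave, so "at most 1 of A, B, F, and me is a knave" must be false — and it is.
E is a knight, so "if D is a knight, then D is a knave" must be true — and it is.
F is a knave, so "exactly one of A and me is a knight" must be false — and it is.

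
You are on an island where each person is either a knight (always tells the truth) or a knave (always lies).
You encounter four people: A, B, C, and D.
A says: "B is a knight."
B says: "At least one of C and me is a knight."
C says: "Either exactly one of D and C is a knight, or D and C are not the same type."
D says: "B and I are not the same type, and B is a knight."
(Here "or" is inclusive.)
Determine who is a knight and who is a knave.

Knights: none. Knaves: A, B, C, and D.

A is a knave; "B is a knight" is False, as required.
B (knave): "at least one of C and me is a knight" — False. ✓
C (knave): "either exactly one of D and C is a knight, or D and C are not the same type" — False. ✓
D is a knave; "B and I are not the same type, and B is a knight" is False, as required.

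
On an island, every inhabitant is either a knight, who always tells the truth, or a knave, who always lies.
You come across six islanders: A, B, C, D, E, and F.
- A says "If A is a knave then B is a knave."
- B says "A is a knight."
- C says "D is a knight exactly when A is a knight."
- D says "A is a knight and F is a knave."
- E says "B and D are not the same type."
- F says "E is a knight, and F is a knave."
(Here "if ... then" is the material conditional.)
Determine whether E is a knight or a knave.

Consistent assignments: {A=knight, B=knight, C=knight, D=knight, E=knave, F=knave}
In every consistent assignment, E is a knave.

E is a knave.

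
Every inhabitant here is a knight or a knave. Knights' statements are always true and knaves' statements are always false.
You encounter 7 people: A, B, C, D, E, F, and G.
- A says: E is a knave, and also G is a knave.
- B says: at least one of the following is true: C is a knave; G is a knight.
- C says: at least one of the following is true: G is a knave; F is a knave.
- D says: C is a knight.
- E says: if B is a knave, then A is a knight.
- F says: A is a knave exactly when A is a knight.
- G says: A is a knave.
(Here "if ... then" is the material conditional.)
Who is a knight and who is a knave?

Knights: B, C, D, E, and G. Knaves: A and F.

A is a knave, and the claim "E is a knave, and also G is a knave" is indeed false.
B is a knight; "at least one of the following is true: C is a knave; G is a knight" is True, as required.
C is a knight, so "at least one of the following is true: G is a knave; F is a knave" must be True — and it is.
D is a knight, and the claim "C is a knight" is indeed True.
Since E is a knight, "if B is a knave, then A is a knight" needs to be True, which holds.
F is a knave, so "A is a knave exactly when A is a knight" must be false — and it is.
As a knight, G's statement "A is a knave" should be True; it is.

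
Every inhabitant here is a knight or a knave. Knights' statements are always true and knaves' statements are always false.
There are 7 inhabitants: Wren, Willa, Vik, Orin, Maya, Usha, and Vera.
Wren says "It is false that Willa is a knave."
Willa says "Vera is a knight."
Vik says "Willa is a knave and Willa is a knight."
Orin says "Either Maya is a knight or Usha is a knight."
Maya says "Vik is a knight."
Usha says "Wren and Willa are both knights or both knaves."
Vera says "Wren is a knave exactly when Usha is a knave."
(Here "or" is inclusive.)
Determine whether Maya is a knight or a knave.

Maya is a knave.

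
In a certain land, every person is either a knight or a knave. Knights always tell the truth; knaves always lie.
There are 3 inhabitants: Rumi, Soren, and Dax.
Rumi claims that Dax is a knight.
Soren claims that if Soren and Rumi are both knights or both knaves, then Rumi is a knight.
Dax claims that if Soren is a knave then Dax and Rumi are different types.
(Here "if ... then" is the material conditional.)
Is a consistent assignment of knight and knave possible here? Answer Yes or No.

One consistent assignment: Rumi=knight, Soren=knight, Dax=knight.

Yes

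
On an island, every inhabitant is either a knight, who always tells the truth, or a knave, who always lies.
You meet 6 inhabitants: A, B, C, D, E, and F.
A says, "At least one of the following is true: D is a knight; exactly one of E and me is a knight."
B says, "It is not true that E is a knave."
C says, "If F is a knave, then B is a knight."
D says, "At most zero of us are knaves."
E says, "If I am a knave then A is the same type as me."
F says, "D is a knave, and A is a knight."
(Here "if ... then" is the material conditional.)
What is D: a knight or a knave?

D is a knave.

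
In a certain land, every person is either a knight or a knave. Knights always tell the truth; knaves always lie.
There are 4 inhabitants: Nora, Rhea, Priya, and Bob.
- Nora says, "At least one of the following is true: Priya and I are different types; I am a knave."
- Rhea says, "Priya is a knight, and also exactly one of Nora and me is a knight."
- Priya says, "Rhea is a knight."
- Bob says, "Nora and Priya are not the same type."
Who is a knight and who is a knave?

Nora (knight): "at least one of the following is true: Priya and I are different types; I am a knave" — True. ✓
Rhea is a knave, so "Priya is a knight, and also exactly one of Nora and me is a knight" must be False — and it is.
Priya (knave): "Rhea is a knight" — False. ✓
Bob is a knight; "Nora and Priya are not the same type" is True, as required.

Nora is a knight, Rhea is a knave, Priya is a knave, and Bob is a knight.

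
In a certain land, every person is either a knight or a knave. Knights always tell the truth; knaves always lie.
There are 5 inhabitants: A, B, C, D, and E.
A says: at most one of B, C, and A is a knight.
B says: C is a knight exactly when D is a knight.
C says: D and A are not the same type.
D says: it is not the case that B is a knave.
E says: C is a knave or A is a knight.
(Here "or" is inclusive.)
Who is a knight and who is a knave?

A is a knave, B is a knight, C is a knight, D is a knight, and E is a knave.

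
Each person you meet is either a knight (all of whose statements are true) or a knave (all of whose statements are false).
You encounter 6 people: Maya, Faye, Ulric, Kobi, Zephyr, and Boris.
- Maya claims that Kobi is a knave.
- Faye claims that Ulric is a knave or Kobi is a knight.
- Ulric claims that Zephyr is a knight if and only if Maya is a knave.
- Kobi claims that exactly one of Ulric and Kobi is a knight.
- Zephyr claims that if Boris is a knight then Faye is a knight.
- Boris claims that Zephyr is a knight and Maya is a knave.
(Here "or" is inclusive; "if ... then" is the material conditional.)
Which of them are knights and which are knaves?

Maya is a knight, so "Kobi is a knave" must be True — and it is.
Faye is a knight; "Ulric is a knave or Kobi is a knight" is True, as required.
Since Ulric is a knave, "Zephyr is a knight if and only if Maya is a knave" needs to be false, which holds.
Kobi (knave): "exactly one of Ulric and Kobi is a knight" — false. ✓
Zephyr is a knight, and the claim "if Boris is a knight then Faye is a knight" is indeed True.
Boris is a knave, so "Zephyr is a knight and Maya is a knave" must be false — and it is.

Maya is a knight, Faye is a knight, Ulric is a knave, Kobi is a knave, Zephyr is a knight, and Boris is a knave.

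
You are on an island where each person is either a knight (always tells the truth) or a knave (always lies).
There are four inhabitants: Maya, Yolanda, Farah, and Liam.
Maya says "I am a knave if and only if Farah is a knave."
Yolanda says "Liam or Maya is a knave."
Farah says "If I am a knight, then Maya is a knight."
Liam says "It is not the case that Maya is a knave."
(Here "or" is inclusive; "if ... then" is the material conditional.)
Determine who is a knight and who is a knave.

Knights: Maya, Farah, and Liam. Knaves: Yolanda.

Suppose Maya is a knave. Then Maya's statement "I am a knave if and only if Farah is a knave" would have to be false. Checking the 8 ways to assign the others, none is consistent with every speaker.
(For instance, with Yolanda=knave, Farah=knight, Liam=knight, Yolanda's claim "Liam or Maya is a knave" comes out true where it would need to be false.)
So Maya must be a knight, making "I am a knave if and only if Farah is a knave" true. Taking Maya=knight, Yolanda=knave, Farah=knight, Liam=knight, each remaining statement checks out:
  Yolanda (knave): "Liam or Maya is a knave" — false. ✓
  Farah (knight): "if I am a knight, then Maya is a knight" — true. ✓
  Liam (knight): "it is not the case that Maya is a knave" — true. ✓
This is the unique consistent assignment.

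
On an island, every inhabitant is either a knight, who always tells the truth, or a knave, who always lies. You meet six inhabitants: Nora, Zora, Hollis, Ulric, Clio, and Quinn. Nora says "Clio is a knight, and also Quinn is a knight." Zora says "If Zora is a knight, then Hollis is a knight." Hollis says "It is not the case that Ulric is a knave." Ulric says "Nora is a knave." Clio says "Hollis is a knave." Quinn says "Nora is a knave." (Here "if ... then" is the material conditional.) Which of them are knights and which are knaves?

As a knave, Nora's statement "Clio is a knight, and also Quinn is a knight" should be False; it is.
As a knight, Zora's statement "if Zora is a knight, then Hollis is a knight" should be true; it is.
Hollis is a knight, and the claim "it is not the case that Ulric is a knave" is indeed true.
Ulric is a knight, so "Nora is a knave" must be true — and it is.
Clio (knave): "Hollis is a knave" — False. ✓
Since Quinn is a knight, "Nora is a knave" needs to be true, which holds.

Nora is a knave, Zora is a knight, Hollis is a knight, Ulric is a knight, Clio is a knave, and Quinn is a knight.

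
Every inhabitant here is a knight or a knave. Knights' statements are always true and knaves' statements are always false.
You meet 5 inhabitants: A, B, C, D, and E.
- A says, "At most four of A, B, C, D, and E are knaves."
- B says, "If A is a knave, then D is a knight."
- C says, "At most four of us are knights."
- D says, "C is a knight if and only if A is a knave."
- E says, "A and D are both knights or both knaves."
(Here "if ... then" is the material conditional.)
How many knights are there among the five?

The unique consistent assignment is A=knight, B=knight, C=knight, D=knave, E=knave.
That has 3 knights.

3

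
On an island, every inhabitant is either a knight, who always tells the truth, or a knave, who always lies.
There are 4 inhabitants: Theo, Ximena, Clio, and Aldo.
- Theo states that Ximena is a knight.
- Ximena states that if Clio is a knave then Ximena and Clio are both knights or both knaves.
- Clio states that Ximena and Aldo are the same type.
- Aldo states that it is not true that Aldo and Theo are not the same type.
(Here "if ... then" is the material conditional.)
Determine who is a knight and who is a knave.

Theo is a knight; "Ximena is a knight" is True, as required.
Ximena is a knight; "if Clio is a knave then Ximena and Clio are both knights or both knaves" is True, as required.
Clio (knight): "Ximena and Aldo are the same type" — True. ✓
Since Aldo is a knight, "it is not true that Aldo and Theo are not the same type" needs to be True, which holds.

Knights: Theo, Ximena, Clio, and Aldo. Knaves: none.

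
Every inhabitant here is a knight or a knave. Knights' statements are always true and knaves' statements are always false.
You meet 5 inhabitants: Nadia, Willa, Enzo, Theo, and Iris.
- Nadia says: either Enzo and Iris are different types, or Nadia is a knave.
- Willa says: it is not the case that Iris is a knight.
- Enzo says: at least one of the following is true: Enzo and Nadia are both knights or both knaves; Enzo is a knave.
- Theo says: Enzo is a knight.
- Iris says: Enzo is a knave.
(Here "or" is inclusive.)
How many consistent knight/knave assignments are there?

1

Consistent assignments:
  Nadia=knight, Willa=knight, Enzo=knight, Theo=knight, Iris=knave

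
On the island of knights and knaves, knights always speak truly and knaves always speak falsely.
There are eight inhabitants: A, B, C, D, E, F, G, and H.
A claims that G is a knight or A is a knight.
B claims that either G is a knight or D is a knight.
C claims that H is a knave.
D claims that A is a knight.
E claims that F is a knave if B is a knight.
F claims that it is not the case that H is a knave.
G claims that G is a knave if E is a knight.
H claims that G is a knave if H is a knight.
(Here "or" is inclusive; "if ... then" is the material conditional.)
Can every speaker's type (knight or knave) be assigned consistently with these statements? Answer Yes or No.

No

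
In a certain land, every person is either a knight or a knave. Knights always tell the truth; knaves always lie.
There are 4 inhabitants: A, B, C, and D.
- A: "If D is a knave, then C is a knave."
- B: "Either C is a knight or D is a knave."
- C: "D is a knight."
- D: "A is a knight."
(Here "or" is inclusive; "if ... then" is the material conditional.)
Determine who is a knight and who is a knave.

A is a knight, B is a knight, C is a knight, and D is a knight.

A (knight): "if D is a knave, then C is a knave" — True. ✓
Since B is a knight, "either C is a knight or D is a knave" needs to be True, which holds.
As a knight, C's statement "D is a knight" should be True; it is.
D (knight): "A is a knight" — True. ✓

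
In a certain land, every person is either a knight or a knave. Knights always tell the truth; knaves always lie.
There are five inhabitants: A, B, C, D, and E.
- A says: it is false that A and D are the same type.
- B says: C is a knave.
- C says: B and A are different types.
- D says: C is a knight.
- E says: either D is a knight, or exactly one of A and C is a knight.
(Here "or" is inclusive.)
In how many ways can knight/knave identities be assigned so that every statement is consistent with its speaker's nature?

1

Consistent assignments:
  A=knight, B=knight, C=knave, D=knave, E=knight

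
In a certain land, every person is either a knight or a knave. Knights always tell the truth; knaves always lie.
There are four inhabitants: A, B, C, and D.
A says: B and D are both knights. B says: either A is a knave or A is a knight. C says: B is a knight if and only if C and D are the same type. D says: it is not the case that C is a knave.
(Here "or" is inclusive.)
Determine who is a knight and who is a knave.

A is a knight, B is a knight, C is a knight, and D is a knight.

A (knight): "B and D are both knights" — true. ✓
B is a knight, and the claim "either A is a knave or A is a knight" is indeed true.
As a knight, C's statement "B is a knight if and only if C and D are the same type" should be true; it is.
D is a knight, and the claim "it is not the case that C is a knave" is indeed true.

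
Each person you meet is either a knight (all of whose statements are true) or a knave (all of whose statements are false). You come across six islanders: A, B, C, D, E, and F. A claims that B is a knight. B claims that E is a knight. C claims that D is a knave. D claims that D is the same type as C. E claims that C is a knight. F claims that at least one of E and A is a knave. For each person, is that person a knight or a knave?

A is a knight, so "B is a knight" must be true — and it is.
B (knight): "E is a knight" — true. ✓
As a knight, C's statement "D is a knave" should be true; it is.
As a knave, D's statement "D is the same type as C" should be false; it is.
As a knight, E's statement "C is a knight" should be true; it is.
F is a knave, so "at least one of E and A is a knave" must be false — and it is.

Knights: A, B, C, and E. Knaves: D and F.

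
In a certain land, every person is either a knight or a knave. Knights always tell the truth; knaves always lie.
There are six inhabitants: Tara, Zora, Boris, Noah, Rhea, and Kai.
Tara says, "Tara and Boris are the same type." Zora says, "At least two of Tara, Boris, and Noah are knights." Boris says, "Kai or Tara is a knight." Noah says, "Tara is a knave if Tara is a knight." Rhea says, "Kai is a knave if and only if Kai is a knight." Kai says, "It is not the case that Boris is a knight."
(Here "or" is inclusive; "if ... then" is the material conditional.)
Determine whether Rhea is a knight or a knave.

Rhea is a knave.

Consistent assignments: {Tara=knight, Zora=knight, Boris=knight, Noah=knave, Rhea=knave, Kai=knave}
In every consistent assignment, Rhea is a knave.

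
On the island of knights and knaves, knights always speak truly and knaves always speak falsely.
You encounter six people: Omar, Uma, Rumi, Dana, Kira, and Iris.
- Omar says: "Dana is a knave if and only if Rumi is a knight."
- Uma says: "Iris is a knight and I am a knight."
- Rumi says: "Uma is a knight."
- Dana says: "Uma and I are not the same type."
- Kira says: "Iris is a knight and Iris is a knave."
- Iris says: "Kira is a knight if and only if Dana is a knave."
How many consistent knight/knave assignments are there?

2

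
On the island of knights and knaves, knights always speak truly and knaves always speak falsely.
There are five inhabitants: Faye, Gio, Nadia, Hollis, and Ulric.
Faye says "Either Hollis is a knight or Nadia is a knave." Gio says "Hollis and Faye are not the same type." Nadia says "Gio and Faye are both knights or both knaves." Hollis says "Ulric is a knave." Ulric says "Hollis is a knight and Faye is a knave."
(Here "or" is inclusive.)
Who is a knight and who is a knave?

Faye is a knight, Gio is a knave, Nadia is a knave, Hollis is a knight, and Ulric is a knave.

Faye is a knight, and the claim "either Hollis is a knight or Nadia is a knave" is indeed true.
As a knave, Gio's statement "Hollis and Faye are not the same type" should be False; it is.
Nadia (knave): "Gio and Faye are both knights or both knaves" — False. ✓
As a knight, Hollis's statement "Ulric is a knave" should be true; it is.
Since Ulric is a knave, "Hollis is a knight and Faye is a knave" needs to be False, which holds.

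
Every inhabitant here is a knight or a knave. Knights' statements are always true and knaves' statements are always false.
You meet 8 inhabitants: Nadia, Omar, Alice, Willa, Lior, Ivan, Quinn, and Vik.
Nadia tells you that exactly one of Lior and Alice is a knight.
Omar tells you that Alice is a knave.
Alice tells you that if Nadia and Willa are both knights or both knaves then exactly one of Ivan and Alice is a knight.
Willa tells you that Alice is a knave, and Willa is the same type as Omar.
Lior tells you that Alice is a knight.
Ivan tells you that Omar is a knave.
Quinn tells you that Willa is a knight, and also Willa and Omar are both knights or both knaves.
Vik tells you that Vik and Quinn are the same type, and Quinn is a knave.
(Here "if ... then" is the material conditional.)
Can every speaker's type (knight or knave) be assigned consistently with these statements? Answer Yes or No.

No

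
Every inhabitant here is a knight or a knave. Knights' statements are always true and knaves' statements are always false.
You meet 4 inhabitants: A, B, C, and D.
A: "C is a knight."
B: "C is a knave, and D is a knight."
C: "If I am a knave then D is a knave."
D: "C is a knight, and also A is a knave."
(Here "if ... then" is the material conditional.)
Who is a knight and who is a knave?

Knights: A and C. Knaves: B and D.

A (knight): "C is a knight" — true. ✓
B is a knave; "C is a knave, and D is a knight" is False, as required.
Since C is a knight, "if I am a knave then D is a knave" needs to be true, which holds.
Since D is a knave, "C is a knight, and also A is a knave" needs to be False, which holds.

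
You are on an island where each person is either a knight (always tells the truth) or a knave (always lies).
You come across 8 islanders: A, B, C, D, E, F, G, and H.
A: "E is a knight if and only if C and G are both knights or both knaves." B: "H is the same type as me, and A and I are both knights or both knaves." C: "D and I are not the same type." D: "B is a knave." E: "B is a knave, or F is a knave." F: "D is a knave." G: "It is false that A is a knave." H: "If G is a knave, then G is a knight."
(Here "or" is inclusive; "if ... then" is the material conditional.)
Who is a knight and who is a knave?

Knights: A, B, F, G, and H. Knaves: C, D, and E.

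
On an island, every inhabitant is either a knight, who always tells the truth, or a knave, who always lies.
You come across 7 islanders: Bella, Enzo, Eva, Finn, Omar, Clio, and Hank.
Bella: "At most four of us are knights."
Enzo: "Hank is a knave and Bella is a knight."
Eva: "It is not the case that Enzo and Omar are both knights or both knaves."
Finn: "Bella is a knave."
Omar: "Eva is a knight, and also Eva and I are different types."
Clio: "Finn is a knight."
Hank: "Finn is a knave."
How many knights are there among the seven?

2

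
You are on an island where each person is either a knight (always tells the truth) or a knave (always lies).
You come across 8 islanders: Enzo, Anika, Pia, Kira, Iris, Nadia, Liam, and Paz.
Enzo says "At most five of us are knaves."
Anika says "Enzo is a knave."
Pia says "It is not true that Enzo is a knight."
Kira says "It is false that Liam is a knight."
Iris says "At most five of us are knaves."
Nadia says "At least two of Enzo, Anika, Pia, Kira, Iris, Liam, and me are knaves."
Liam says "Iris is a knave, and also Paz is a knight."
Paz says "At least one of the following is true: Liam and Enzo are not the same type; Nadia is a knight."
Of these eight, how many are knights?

5

The unique consistent assignment is Enzo=knight, Anika=knave, Pia=knave, Kira=knight, Iris=knight, Nadia=knight, Liam=knave, Paz=knight.
That has 5 knights.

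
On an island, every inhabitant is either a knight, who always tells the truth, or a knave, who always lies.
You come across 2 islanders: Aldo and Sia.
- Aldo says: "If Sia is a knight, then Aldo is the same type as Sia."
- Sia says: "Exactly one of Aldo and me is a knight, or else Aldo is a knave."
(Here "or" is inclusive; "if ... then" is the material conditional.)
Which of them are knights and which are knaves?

Aldo is a knave, and the claim "if Sia is a knight, then Aldo is the same type as Sia" is indeed false.
As a knight, Sia's statement "exactly one of Aldo and me is a knight, or else Aldo is a knave" should be True; it is.

Aldo is a knave and Sia is a knight.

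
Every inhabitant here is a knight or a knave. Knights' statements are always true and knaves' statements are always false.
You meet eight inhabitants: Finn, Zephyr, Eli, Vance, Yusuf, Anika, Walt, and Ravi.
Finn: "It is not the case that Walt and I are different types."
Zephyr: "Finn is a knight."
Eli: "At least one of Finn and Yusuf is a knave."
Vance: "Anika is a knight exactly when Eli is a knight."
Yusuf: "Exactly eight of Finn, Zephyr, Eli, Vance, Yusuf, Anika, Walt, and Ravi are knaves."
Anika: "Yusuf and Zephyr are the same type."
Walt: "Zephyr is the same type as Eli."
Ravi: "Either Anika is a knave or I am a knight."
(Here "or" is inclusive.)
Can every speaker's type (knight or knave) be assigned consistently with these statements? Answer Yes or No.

Yes

One consistent assignment: Finn=knight, Zephyr=knight, Eli=knight, Vance=knave, Yusuf=knave, Anika=knave, Walt=knight, Ravi=knight.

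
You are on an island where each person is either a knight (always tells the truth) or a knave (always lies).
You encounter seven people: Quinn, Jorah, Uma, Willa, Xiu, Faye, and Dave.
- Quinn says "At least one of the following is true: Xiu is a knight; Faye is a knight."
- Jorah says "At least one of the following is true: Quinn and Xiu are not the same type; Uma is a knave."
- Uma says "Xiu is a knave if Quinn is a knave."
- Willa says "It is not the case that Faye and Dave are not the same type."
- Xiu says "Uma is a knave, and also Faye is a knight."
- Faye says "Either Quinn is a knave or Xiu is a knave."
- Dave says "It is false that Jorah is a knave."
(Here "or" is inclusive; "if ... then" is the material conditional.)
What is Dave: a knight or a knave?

Dave is a knight.

Consistent assignments: {Quinn=knight, Jorah=knight, Uma=knight, Willa=knight, Xiu=knave, Faye=knight, Dave=knight}
In every consistent assignment, Dave is a knight.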